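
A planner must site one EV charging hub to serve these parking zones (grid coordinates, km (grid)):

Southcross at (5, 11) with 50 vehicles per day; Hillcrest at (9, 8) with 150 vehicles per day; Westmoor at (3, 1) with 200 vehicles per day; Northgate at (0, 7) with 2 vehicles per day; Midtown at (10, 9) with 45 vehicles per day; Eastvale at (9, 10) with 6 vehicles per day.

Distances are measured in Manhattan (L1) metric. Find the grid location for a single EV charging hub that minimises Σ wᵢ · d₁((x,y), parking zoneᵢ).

Manhattan distance separates: Σwᵢ(|x−xᵢ|+|y−yᵢ|) = Σwᵢ|x−xᵢ| + Σwᵢ|y−yᵢ|, so x and y are optimised independently as 1-D weighted medians.
Total weight W = 453; half = 226.5.
x-coordinate, sorted with cumulative weight:
  x=0 (Northgate, w=2) cum 2
  x=3 (Westmoor, w=200) cum 202
  x=5 (Southcross, w=50) cum 252  ← median
  x=9 (Hillcrest, w=150) cum 402
  x=9 (Eastvale, w=6) cum 408
  x=10 (Midtown, w=45) cum 453
⇒ x* = 5
y-coordinate, sorted with cumulative weight:
  y=1 (Westmoor, w=200) cum 200
  y=7 (Northgate, w=2) cum 202
  y=8 (Hillcrest, w=150) cum 352  ← median
  y=9 (Midtown, w=45) cum 397
  y=10 (Eastvale, w=6) cum 403
  y=11 (Southcross, w=50) cum 453
⇒ y* = 8

(5, 8)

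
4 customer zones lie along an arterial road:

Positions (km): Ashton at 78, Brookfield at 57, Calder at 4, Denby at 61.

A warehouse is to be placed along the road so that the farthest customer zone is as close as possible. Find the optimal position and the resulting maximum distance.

location 41, max distance 37

The 1-center on a line is the midpoint of the two extreme points: leftmost at 4, rightmost at 78.
Optimal location = (4 + 78)/2 = 41; maximum distance = (78 − 4)/2 = 37.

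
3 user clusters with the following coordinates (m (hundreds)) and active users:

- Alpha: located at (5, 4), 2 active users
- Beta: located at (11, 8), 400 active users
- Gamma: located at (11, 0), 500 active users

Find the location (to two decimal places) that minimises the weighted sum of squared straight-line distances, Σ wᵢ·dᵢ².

The minimiser of Σwᵢ‖p−pᵢ‖² is the weighted centroid p* = (Σwᵢpᵢ)/(Σwᵢ).
Σwᵢ = 902.
Σwᵢxᵢ = 2·5 + 400·11 + 500·11 = 9910.
Σwᵢyᵢ = 2·4 + 400·8 + 500·0 = 3208.
x* = 9910/902 = 10.99, y* = 3208/902 = 3.56.

(10.99, 3.56)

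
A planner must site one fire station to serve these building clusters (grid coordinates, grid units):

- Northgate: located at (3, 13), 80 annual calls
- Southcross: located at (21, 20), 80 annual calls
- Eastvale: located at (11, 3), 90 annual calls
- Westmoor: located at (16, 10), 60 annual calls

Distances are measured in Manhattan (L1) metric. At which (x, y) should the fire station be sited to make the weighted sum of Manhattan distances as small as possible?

(11, 13)

Manhattan distance separates: Σwᵢ(|x−xᵢ|+|y−yᵢ|) = Σwᵢ|x−xᵢ| + Σwᵢ|y−yᵢ|, so x and y are optimised independently as 1-D weighted medians.
Total weight W = 310; half = 155.
x-coordinate, sorted with cumulative weight:
  x=3 (Northgate, w=80) cum 80
  x=11 (Eastvale, w=90) cum 170  ← median
  x=16 (Westmoor, w=60) cum 230
  x=21 (Southcross, w=80) cum 310
⇒ x* = 11
y-coordinate, sorted with cumulative weight:
  y=3 (Eastvale, w=90) cum 90
  y=10 (Westmoor, w=60) cum 150
  y=13 (Northgate, w=80) cum 230  ← median
  y=20 (Southcross, w=80) cum 310
⇒ y* = 13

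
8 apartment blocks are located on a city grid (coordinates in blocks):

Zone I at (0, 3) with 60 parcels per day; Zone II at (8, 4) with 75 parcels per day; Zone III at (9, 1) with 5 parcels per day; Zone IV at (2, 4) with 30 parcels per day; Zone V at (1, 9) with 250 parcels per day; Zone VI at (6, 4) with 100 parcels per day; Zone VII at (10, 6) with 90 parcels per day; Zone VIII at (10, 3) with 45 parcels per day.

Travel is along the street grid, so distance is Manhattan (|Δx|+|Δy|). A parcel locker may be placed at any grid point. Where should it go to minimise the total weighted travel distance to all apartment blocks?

(2, 6)

Manhattan distance separates: Σwᵢ(|x−xᵢ|+|y−yᵢ|) = Σwᵢ|x−xᵢ| + Σwᵢ|y−yᵢ|, so x and y are optimised independently as 1-D weighted medians.
Total weight W = 655; half = 327.5.
x-coordinate, sorted with cumulative weight:
  x=0 (Zone I, w=60) cum 60
  x=1 (Zone V, w=250) cum 310
  x=2 (Zone IV, w=30) cum 340  ← median
  x=6 (Zone VI, w=100) cum 440
  x=8 (Zone II, w=75) cum 515
  x=9 (Zone III, w=5) cum 520
  x=10 (Zone VII, w=90) cum 610
  x=10 (Zone VIII, w=45) cum 655
⇒ x* = 2
y-coordinate, sorted with cumulative weight:
  y=1 (Zone III, w=5) cum 5
  y=3 (Zone I, w=60) cum 65
  y=3 (Zone VIII, w=45) cum 110
  y=4 (Zone II, w=75) cum 185
  y=4 (Zone IV, w=30) cum 215
  y=4 (Zone VI, w=100) cum 315
  y=6 (Zone VII, w=90) cum 405  ← median
  y=9 (Zone V, w=250) cum 655
⇒ y* = 6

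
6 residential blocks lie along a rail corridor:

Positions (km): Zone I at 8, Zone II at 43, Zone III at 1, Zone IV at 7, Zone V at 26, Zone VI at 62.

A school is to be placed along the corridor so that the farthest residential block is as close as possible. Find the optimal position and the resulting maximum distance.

The 1-center on a line is the midpoint of the two extreme points: leftmost at 1, rightmost at 62.
Optimal location = (1 + 62)/2 = 31.5; maximum distance = (62 − 1)/2 = 30.5.

location 31.5, max distance 30.5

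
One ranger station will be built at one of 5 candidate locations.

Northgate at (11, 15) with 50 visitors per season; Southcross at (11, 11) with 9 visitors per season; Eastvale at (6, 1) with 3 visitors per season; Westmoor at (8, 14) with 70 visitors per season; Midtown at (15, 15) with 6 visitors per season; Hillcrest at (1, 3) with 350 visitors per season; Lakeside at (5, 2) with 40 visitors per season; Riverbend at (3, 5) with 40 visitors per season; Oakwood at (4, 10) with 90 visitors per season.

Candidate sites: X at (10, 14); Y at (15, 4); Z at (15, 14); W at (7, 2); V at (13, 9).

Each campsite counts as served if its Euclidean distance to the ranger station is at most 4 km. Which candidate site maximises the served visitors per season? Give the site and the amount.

X, covering 129

Coverage radius r = 4 km; a point is covered iff (Δx)²+(Δy)² ≤ 4² = 16.
  X (10, 14): covers {Northgate, Southcross, Westmoor} → 129
  Y (15, 4): covers {none} → 0
  Z (15, 14): covers {Midtown} → 6
  W (7, 2): covers {Eastvale, Lakeside} → 43
  V (13, 9): covers {Southcross} → 9
Maximum coverage at X: 129 visitors per season.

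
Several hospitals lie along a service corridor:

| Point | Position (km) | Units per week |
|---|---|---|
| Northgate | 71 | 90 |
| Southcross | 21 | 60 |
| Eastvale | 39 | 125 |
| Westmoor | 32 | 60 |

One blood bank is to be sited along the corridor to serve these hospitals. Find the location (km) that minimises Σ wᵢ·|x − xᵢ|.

For a sum of weighted absolute distances on a line, the optimum is the weighted median (not the mean). Total weight W = 335; half-weight = 167.5.
Sort by position and accumulate weight:
  km 21 (Southcross, w=60) → cum 60
  km 32 (Westmoor, w=60) → cum 120
  km 39 (Eastvale, w=125) → cum 245  ≥ 167.5 → median here
  km 71 (Northgate, w=90) → cum 335
Optimal location: km 39.

x = 39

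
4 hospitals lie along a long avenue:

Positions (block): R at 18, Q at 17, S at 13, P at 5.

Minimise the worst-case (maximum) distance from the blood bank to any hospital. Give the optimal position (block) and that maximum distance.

The 1-center on a line is the midpoint of the two extreme points: leftmost at 5, rightmost at 18.
Optimal location = (5 + 18)/2 = 11.5; maximum distance = (18 − 5)/2 = 6.5.

location 11.5, max distance 6.5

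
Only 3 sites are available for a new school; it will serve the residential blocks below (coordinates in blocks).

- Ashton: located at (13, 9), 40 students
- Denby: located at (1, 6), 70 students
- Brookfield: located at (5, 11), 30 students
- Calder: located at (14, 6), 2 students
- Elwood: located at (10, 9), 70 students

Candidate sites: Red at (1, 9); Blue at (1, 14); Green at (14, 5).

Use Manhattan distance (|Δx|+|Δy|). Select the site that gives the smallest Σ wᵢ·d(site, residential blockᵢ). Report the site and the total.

Total weighted distance at each candidate:
  Red (1, 9): total = 1532
  Blue (1, 14): total = 2472
  Green (14, 5): total = 2192
Minimum is at Red with total 1532 blocks.

Red, total 1532 blocks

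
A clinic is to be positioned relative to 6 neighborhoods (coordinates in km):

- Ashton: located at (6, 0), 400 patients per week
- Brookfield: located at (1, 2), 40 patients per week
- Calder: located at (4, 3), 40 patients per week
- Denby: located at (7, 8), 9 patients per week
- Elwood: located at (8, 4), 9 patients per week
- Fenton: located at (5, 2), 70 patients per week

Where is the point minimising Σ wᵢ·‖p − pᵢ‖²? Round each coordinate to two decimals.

(5.43, 0.79)

The minimiser of Σwᵢ‖p−pᵢ‖² is the weighted centroid p* = (Σwᵢpᵢ)/(Σwᵢ).
Σwᵢ = 568.
Σwᵢxᵢ = 400·6 + 40·1 + 40·4 + 9·7 + 9·8 + 70·5 = 3085.
Σwᵢyᵢ = 400·0 + 40·2 + 40·3 + 9·8 + 9·4 + 70·2 = 448.
x* = 3085/568 = 5.43, y* = 448/568 = 0.79.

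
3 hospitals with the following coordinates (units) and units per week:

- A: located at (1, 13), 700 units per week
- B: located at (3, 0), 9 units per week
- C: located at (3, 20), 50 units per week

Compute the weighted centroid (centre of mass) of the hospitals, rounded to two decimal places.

(1.16, 13.31)

The minimiser of Σwᵢ‖p−pᵢ‖² is the weighted centroid p* = (Σwᵢpᵢ)/(Σwᵢ).
Σwᵢ = 759.
Σwᵢxᵢ = 700·1 + 9·3 + 50·3 = 877.
Σwᵢyᵢ = 700·13 + 9·0 + 50·20 = 10100.
x* = 877/759 = 1.16, y* = 10100/759 = 13.31.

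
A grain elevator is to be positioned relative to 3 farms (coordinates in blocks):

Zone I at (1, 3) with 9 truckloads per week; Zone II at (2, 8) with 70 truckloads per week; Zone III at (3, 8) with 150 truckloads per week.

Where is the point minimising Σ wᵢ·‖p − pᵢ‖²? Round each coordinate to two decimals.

The minimiser of Σwᵢ‖p−pᵢ‖² is the weighted centroid p* = (Σwᵢpᵢ)/(Σwᵢ).
Σwᵢ = 229.
Σwᵢxᵢ = 9·1 + 70·2 + 150·3 = 599.
Σwᵢyᵢ = 9·3 + 70·8 + 150·8 = 1787.
x* = 599/229 = 2.62, y* = 1787/229 = 7.80.

(2.62, 7.80)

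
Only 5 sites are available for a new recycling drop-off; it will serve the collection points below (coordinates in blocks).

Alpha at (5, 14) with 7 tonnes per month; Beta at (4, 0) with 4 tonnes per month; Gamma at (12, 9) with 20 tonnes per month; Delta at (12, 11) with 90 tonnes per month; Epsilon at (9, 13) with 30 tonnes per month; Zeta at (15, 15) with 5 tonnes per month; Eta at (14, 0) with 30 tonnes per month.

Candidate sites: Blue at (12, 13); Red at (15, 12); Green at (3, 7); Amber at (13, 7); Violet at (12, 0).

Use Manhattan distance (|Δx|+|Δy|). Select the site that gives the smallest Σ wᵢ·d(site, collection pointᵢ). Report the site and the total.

Total weighted distance at each candidate:
  Blue (12, 13): total = 965
  Red (15, 12): total = 1271
  Green (3, 7): total = 2485
  Amber (13, 7): total = 1269
  Violet (12, 0): total = 1979
Minimum is at Blue with total 965 blocks.

Blue, total 965 blocks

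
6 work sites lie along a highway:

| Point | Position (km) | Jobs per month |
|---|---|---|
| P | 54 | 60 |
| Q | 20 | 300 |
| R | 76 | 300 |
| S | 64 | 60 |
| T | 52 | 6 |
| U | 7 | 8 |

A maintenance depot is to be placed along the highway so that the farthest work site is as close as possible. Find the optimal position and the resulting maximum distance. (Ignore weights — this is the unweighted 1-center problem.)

The 1-center on a line is the midpoint of the two extreme points: leftmost at 7, rightmost at 76.
Optimal location = (7 + 76)/2 = 41.5; maximum distance = (76 − 7)/2 = 34.5.

location 41.5, max distance 34.5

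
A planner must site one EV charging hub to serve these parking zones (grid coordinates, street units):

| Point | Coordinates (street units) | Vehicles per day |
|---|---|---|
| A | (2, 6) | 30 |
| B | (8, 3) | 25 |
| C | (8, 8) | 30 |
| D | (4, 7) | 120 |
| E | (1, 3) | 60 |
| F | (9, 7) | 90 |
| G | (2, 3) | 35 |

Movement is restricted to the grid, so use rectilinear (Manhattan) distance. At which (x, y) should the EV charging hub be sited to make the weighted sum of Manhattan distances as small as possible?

(4, 7)

Manhattan distance separates: Σwᵢ(|x−xᵢ|+|y−yᵢ|) = Σwᵢ|x−xᵢ| + Σwᵢ|y−yᵢ|, so x and y are optimised independently as 1-D weighted medians.
Total weight W = 390; half = 195.
x-coordinate, sorted with cumulative weight:
  x=1 (E, w=60) cum 60
  x=2 (A, w=30) cum 90
  x=2 (G, w=35) cum 125
  x=4 (D, w=120) cum 245  ← median
  x=8 (B, w=25) cum 270
  x=8 (C, w=30) cum 300
  x=9 (F, w=90) cum 390
⇒ x* = 4
y-coordinate, sorted with cumulative weight:
  y=3 (B, w=25) cum 25
  y=3 (E, w=60) cum 85
  y=3 (G, w=35) cum 120
  y=6 (A, w=30) cum 150
  y=7 (D, w=120) cum 270  ← median
  y=7 (F, w=90) cum 360
  y=8 (C, w=30) cum 390
⇒ y* = 7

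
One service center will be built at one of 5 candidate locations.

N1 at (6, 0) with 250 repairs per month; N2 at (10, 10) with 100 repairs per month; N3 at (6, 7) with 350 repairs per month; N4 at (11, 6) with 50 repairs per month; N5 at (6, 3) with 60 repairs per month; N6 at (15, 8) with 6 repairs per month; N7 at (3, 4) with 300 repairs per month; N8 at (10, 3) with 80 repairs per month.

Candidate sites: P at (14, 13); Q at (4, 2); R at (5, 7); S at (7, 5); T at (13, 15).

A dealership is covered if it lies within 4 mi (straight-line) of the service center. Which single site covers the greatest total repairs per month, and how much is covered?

Coverage radius r = 4 mi; a point is covered iff (Δx)²+(Δy)² ≤ 4² = 16.
  P (14, 13): covers {none} → 0
  Q (4, 2): covers {N1, N5, N7} → 610
  R (5, 7): covers {N3, N7} → 650
  S (7, 5): covers {N3, N5, N8} → 490
  T (13, 15): covers {none} → 0
Maximum coverage at R: 650 repairs per month.

R, covering 650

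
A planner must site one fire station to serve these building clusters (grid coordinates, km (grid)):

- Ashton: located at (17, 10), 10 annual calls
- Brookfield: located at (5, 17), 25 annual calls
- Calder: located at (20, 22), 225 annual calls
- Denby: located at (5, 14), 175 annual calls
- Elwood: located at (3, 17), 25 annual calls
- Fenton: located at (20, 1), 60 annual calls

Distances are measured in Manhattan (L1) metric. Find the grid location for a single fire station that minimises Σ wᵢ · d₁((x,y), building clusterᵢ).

Manhattan distance separates: Σwᵢ(|x−xᵢ|+|y−yᵢ|) = Σwᵢ|x−xᵢ| + Σwᵢ|y−yᵢ|, so x and y are optimised independently as 1-D weighted medians.
Total weight W = 520; half = 260.
x-coordinate, sorted with cumulative weight:
  x=3 (Elwood, w=25) cum 25
  x=5 (Brookfield, w=25) cum 50
  x=5 (Denby, w=175) cum 225
  x=17 (Ashton, w=10) cum 235
  x=20 (Calder, w=225) cum 460  ← median
  x=20 (Fenton, w=60) cum 520
⇒ x* = 20
y-coordinate, sorted with cumulative weight:
  y=1 (Fenton, w=60) cum 60
  y=10 (Ashton, w=10) cum 70
  y=14 (Denby, w=175) cum 245
  y=17 (Brookfield, w=25) cum 270  ← median
  y=17 (Elwood, w=25) cum 295
  y=22 (Calder, w=225) cum 520
⇒ y* = 17

(20, 17)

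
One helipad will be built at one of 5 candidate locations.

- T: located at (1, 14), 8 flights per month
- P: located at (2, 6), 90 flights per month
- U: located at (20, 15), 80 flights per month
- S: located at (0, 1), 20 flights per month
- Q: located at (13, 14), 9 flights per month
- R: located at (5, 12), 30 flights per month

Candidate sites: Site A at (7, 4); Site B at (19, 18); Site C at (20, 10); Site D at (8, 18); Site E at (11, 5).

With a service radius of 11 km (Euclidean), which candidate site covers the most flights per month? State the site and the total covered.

Site A, covering 140

Coverage radius r = 11 km; a point is covered iff (Δx)²+(Δy)² ≤ 11² = 121.
  Site A (7, 4): covers {P, S, R} → 140
  Site B (19, 18): covers {U, Q} → 89
  Site C (20, 10): covers {U, Q} → 89
  Site D (8, 18): covers {T, Q, R} → 47
  Site E (11, 5): covers {P, Q, R} → 129
Maximum coverage at Site A: 140 flights per month.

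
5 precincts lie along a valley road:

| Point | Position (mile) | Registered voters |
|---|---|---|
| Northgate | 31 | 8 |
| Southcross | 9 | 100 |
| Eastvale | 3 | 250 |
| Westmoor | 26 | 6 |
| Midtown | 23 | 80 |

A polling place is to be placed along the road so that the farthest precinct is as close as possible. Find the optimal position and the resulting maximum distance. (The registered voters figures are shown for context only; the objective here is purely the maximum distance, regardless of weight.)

The 1-center on a line is the midpoint of the two extreme points: leftmost at 3, rightmost at 31.
Optimal location = (3 + 31)/2 = 17; maximum distance = (31 − 3)/2 = 14.

location 17, max distance 14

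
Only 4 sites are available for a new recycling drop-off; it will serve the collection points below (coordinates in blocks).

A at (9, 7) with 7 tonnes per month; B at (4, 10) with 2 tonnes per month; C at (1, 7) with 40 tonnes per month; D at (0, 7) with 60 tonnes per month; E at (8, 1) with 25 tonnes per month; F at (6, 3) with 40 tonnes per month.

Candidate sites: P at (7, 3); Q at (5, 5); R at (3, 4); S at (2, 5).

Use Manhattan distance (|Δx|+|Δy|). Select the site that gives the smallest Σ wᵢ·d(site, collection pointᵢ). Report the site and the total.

S, total 927 blocks

Total weighted distance at each candidate:
  P (7, 3): total = 1237
  Q (5, 5): total = 1009
  R (3, 4): total = 997
  S (2, 5): total = 927
Minimum is at S with total 927 blocks.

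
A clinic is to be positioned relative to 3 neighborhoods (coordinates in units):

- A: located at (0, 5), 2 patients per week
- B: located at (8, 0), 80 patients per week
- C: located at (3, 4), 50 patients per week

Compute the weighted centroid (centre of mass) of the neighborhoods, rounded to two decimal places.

The minimiser of Σwᵢ‖p−pᵢ‖² is the weighted centroid p* = (Σwᵢpᵢ)/(Σwᵢ).
Σwᵢ = 132.
Σwᵢxᵢ = 2·0 + 80·8 + 50·3 = 790.
Σwᵢyᵢ = 2·5 + 80·0 + 50·4 = 210.
x* = 790/132 = 5.98, y* = 210/132 = 1.59.

(5.98, 1.59)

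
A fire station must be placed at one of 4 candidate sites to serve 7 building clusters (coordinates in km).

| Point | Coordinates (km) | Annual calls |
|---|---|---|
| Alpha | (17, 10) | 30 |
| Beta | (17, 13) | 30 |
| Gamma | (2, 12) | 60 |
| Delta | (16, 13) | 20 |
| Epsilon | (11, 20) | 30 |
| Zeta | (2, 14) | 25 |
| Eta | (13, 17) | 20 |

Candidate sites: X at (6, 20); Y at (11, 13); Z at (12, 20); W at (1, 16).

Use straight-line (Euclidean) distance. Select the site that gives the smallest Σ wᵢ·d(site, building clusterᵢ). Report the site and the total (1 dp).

Y, total 1550.4 km

Total weighted distance at each candidate:
  X (6, 20): total = 2100.5
  Y (11, 13): total = 1550.4
  Z (12, 20): total = 1907.9
  W (1, 16): total = 2174.2
Minimum is at Y with total 1550.4 km.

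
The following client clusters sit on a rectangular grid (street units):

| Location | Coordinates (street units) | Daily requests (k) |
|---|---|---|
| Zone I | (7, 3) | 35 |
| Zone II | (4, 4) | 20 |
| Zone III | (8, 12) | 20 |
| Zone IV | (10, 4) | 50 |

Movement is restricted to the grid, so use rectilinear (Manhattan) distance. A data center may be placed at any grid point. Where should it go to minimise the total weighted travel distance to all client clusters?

(8, 4)

Manhattan distance separates: Σwᵢ(|x−xᵢ|+|y−yᵢ|) = Σwᵢ|x−xᵢ| + Σwᵢ|y−yᵢ|, so x and y are optimised independently as 1-D weighted medians.
Total weight W = 125; half = 62.5.
x-coordinate, sorted with cumulative weight:
  x=4 (Zone II, w=20) cum 20
  x=7 (Zone I, w=35) cum 55
  x=8 (Zone III, w=20) cum 75  ← median
  x=10 (Zone IV, w=50) cum 125
⇒ x* = 8
y-coordinate, sorted with cumulative weight:
  y=3 (Zone I, w=35) cum 35
  y=4 (Zone II, w=20) cum 55
  y=4 (Zone IV, w=50) cum 105  ← median
  y=12 (Zone III, w=20) cum 125
⇒ y* = 4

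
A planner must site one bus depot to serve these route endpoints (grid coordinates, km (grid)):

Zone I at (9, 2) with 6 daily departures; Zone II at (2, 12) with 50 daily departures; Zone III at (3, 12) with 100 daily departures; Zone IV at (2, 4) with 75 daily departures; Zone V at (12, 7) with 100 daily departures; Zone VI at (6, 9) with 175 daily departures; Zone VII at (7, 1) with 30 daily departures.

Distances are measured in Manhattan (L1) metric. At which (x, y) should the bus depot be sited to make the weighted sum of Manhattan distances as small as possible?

Manhattan distance separates: Σwᵢ(|x−xᵢ|+|y−yᵢ|) = Σwᵢ|x−xᵢ| + Σwᵢ|y−yᵢ|, so x and y are optimised independently as 1-D weighted medians.
Total weight W = 536; half = 268.
x-coordinate, sorted with cumulative weight:
  x=2 (Zone II, w=50) cum 50
  x=2 (Zone IV, w=75) cum 125
  x=3 (Zone III, w=100) cum 225
  x=6 (Zone VI, w=175) cum 400  ← median
  x=7 (Zone VII, w=30) cum 430
  x=9 (Zone I, w=6) cum 436
  x=12 (Zone V, w=100) cum 536
⇒ x* = 6
y-coordinate, sorted with cumulative weight:
  y=1 (Zone VII, w=30) cum 30
  y=2 (Zone I, w=6) cum 36
  y=4 (Zone IV, w=75) cum 111
  y=7 (Zone V, w=100) cum 211
  y=9 (Zone VI, w=175) cum 386  ← median
  y=12 (Zone II, w=50) cum 436
  y=12 (Zone III, w=100) cum 536
⇒ y* = 9

(6, 9)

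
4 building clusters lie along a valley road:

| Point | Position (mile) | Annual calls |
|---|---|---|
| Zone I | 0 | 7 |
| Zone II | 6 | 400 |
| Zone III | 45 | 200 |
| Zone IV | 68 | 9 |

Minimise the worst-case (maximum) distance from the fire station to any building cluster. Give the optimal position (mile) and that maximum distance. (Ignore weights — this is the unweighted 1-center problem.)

location 34, max distance 34

The 1-center on a line is the midpoint of the two extreme points: leftmost at 0, rightmost at 68.
Optimal location = (0 + 68)/2 = 34; maximum distance = (68 − 0)/2 = 34.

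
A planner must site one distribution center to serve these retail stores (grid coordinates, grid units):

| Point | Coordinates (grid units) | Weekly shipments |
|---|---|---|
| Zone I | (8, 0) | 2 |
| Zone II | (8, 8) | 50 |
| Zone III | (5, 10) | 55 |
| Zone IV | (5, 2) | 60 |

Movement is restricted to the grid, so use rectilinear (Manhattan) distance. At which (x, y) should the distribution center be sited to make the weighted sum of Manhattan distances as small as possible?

Manhattan distance separates: Σwᵢ(|x−xᵢ|+|y−yᵢ|) = Σwᵢ|x−xᵢ| + Σwᵢ|y−yᵢ|, so x and y are optimised independently as 1-D weighted medians.
Total weight W = 167; half = 83.5.
x-coordinate, sorted with cumulative weight:
  x=5 (Zone III, w=55) cum 55
  x=5 (Zone IV, w=60) cum 115  ← median
  x=8 (Zone I, w=2) cum 117
  x=8 (Zone II, w=50) cum 167
⇒ x* = 5
y-coordinate, sorted with cumulative weight:
  y=0 (Zone I, w=2) cum 2
  y=2 (Zone IV, w=60) cum 62
  y=8 (Zone II, w=50) cum 112  ← median
  y=10 (Zone III, w=55) cum 167
⇒ y* = 8

(5, 8)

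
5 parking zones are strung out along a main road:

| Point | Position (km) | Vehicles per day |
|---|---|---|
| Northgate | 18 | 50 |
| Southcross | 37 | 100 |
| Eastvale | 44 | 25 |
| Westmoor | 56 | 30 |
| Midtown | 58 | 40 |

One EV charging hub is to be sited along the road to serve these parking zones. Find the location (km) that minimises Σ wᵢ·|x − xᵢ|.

x = 37

For a sum of weighted absolute distances on a line, the optimum is the weighted median (not the mean). Total weight W = 245; half-weight = 122.5.
Sort by position and accumulate weight:
  km 18 (Northgate, w=50) → cum 50
  km 37 (Southcross, w=100) → cum 150  ≥ 122.5 → median here
  km 44 (Eastvale, w=25) → cum 175
  km 56 (Westmoor, w=30) → cum 205
  km 58 (Midtown, w=40) → cum 245
Optimal location: km 37.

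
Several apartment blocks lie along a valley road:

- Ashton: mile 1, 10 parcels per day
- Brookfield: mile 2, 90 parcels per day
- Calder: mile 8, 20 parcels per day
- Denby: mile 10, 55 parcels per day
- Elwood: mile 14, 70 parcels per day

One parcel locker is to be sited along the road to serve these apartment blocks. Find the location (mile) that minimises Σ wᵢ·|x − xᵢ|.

x = 10

For a sum of weighted absolute distances on a line, the optimum is the weighted median (not the mean). Total weight W = 245; half-weight = 122.5.
Sort by position and accumulate weight:
  mile 1 (Ashton, w=10) → cum 10
  mile 2 (Brookfield, w=90) → cum 100
  mile 8 (Calder, w=20) → cum 120
  mile 10 (Denby, w=55) → cum 175  ≥ 122.5 → median here
  mile 14 (Elwood, w=70) → cum 245
Optimal location: mile 10.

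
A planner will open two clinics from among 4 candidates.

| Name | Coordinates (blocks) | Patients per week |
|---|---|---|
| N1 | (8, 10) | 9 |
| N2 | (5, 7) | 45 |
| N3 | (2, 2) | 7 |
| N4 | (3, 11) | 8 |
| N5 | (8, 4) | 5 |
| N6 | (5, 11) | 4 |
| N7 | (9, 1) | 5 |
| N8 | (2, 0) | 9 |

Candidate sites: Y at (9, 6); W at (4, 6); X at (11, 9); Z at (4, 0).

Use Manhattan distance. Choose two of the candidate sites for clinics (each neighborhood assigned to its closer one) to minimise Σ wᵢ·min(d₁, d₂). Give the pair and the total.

{W, Z}, total 340

Evaluate every pair (each demand assigned to the nearer of the two):
  {W, Z}: total = 340
  {Y, W}: total = 361
  {W, X}: total = 392
  {Y, Z}: total = 480
  {Y, X}: total = 607
  {X, Z}: total = 624
Best pair: {W, Z} with total 340.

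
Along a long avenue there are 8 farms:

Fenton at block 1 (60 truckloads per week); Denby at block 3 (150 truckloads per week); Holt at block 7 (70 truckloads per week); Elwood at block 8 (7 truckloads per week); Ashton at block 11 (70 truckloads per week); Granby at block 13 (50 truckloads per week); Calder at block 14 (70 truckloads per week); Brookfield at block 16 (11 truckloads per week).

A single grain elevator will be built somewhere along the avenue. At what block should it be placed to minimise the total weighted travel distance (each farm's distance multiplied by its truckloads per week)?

x = 7

For a sum of weighted absolute distances on a line, the optimum is the weighted median (not the mean). Total weight W = 488; half-weight = 244.
Sort by position and accumulate weight:
  block 1 (Fenton, w=60) → cum 60
  block 3 (Denby, w=150) → cum 210
  block 7 (Holt, w=70) → cum 280  ≥ 244 → median here
  block 8 (Elwood, w=7) → cum 287
  block 11 (Ashton, w=70) → cum 357
  block 13 (Granby, w=50) → cum 407
  block 14 (Calder, w=70) → cum 477
  block 16 (Brookfield, w=11) → cum 488
Optimal location: block 7.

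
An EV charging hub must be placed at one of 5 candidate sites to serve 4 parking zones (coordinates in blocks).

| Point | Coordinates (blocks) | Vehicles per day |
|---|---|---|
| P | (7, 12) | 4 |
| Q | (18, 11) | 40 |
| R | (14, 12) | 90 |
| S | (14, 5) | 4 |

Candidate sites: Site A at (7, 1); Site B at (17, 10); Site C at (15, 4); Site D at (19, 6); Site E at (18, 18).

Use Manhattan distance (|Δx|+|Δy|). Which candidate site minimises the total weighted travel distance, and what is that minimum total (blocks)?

Site B, total 610 blocks

Total weighted distance at each candidate:
  Site A (7, 1): total = 2548
  Site B (17, 10): total = 610
  Site C (15, 4): total = 1282
  Site D (19, 6): total = 1326
  Site E (18, 18): total = 1316
Minimum is at Site B with total 610 blocks.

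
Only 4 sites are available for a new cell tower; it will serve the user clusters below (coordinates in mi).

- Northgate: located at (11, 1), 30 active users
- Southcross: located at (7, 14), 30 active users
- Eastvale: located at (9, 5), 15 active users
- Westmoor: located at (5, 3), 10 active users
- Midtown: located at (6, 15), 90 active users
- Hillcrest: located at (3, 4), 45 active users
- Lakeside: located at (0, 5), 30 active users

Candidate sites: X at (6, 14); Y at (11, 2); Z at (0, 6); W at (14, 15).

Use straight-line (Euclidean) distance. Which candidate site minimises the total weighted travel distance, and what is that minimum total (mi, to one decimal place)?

X, total 1584.9 mi

Total weighted distance at each candidate:
  X (6, 14): total = 1584.9
  Y (11, 2): total = 2491.1
  Z (0, 6): total = 2041.3
  W (14, 15): total = 2895.5
Minimum is at X with total 1584.9 mi.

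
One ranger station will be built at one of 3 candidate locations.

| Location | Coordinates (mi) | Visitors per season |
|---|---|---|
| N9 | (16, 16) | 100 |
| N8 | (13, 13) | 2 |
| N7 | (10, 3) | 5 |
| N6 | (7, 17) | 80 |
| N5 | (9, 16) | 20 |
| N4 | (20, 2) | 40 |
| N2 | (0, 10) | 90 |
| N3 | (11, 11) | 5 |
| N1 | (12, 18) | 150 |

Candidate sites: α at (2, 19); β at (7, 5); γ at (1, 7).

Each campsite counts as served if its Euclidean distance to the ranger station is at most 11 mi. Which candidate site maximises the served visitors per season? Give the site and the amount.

Coverage radius r = 11 mi; a point is covered iff (Δx)²+(Δy)² ≤ 11² = 121.
  α (2, 19): covers {N6, N5, N2, N1} → 340
  β (7, 5): covers {N8, N7, N2, N3} → 102
  γ (1, 7): covers {N7, N2, N3} → 100
Maximum coverage at α: 340 visitors per season.

α, covering 340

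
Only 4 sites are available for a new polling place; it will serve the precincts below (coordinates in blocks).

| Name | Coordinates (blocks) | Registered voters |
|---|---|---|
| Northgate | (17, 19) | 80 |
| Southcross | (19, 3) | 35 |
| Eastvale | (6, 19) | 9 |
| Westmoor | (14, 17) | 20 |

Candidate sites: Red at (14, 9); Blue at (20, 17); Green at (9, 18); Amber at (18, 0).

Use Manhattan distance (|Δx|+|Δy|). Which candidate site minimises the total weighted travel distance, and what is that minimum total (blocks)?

Blue, total 1189 blocks

Total weighted distance at each candidate:
  Red (14, 9): total = 1747
  Blue (20, 17): total = 1189
  Green (9, 18): total = 1751
  Amber (18, 0): total = 2439
Minimum is at Blue with total 1189 blocks.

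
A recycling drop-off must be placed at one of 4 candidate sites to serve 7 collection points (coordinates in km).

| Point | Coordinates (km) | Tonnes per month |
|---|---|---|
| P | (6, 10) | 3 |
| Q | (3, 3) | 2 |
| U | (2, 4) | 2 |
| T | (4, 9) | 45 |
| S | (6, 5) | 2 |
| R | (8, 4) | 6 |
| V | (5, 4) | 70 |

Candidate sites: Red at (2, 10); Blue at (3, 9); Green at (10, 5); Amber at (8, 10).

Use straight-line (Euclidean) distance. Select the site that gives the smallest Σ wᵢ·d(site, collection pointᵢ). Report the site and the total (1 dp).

Total weighted distance at each candidate:
  Red (2, 10): total = 672.1
  Blue (3, 9): total = 506.1
  Green (10, 5): total = 752.7
  Amber (8, 10): total = 742.1
Minimum is at Blue with total 506.1 km.

Blue, total 506.1 km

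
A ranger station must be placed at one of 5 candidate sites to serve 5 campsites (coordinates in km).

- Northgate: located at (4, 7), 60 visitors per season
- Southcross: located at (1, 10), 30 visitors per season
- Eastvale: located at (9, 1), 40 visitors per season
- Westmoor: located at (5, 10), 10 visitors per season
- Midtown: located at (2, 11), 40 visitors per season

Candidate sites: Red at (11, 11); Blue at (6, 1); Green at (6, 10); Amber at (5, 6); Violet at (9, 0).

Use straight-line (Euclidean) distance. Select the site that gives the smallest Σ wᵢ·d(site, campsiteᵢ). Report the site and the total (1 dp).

Total weighted distance at each candidate:
  Red (11, 11): total = 1614.0
  Blue (6, 1): total = 1329.7
  Green (6, 10): total = 920.7
  Amber (5, 6): total = 783.9
  Violet (9, 0): total = 1569.6
Minimum is at Amber with total 783.9 km.

Amber, total 783.9 km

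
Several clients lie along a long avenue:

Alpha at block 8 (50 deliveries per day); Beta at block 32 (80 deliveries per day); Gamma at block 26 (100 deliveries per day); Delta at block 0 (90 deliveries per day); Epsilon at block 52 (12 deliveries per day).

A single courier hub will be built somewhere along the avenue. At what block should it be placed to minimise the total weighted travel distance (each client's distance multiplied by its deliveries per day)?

For a sum of weighted absolute distances on a line, the optimum is the weighted median (not the mean). Total weight W = 332; half-weight = 166.
Sort by position and accumulate weight:
  block 0 (Delta, w=90) → cum 90
  block 8 (Alpha, w=50) → cum 140
  block 26 (Gamma, w=100) → cum 240  ≥ 166 → median here
  block 32 (Beta, w=80) → cum 320
  block 52 (Epsilon, w=12) → cum 332
Optimal location: block 26.

x = 26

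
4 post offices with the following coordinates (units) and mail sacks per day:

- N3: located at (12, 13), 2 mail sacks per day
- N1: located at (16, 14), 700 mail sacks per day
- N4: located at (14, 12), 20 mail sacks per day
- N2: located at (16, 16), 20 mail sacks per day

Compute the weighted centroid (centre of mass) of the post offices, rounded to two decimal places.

The minimiser of Σwᵢ‖p−pᵢ‖² is the weighted centroid p* = (Σwᵢpᵢ)/(Σwᵢ).
Σwᵢ = 742.
Σwᵢxᵢ = 2·12 + 700·16 + 20·14 + 20·16 = 11824.
Σwᵢyᵢ = 2·13 + 700·14 + 20·12 + 20·16 = 10386.
x* = 11824/742 = 15.94, y* = 10386/742 = 14.00.

(15.94, 14.00)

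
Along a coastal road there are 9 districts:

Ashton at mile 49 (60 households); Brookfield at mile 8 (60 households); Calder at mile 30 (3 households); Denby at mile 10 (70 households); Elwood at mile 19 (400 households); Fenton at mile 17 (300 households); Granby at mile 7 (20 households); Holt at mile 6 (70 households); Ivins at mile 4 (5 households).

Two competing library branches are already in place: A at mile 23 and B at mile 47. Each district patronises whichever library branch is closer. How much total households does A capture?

928

The indifferent point is the midpoint (23+47)/2 = 35; districts left of it (closer to A at 23) go to A, those right go to B.
  Ivins at 4 (w=5) → A
  Holt at 6 (w=70) → A
  Granby at 7 (w=20) → A
  Brookfield at 8 (w=60) → A
  Denby at 10 (w=70) → A
  Fenton at 17 (w=300) → A
  Elwood at 19 (w=400) → A
  Calder at 30 (w=3) → A
  Ashton at 49 (w=60) → B
A captures 928; B captures 60.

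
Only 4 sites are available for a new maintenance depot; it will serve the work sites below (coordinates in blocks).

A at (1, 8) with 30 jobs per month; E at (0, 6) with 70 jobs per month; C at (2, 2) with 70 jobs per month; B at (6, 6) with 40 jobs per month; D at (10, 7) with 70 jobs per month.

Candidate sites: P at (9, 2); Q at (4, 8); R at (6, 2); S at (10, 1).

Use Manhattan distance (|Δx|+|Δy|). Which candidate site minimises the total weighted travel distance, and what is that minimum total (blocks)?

Q, total 1720 blocks

Total weighted distance at each candidate:
  P (9, 2): total = 2520
  Q (4, 8): total = 1720
  R (6, 2): total = 2100
  S (10, 1): total = 2940
Minimum is at Q with total 1720 blocks.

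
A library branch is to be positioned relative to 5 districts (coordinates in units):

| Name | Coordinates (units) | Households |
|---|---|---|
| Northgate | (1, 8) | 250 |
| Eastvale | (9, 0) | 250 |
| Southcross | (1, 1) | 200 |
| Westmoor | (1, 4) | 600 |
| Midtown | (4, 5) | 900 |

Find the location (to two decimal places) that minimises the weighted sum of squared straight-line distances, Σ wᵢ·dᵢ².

(3.14, 4.14)

The minimiser of Σwᵢ‖p−pᵢ‖² is the weighted centroid p* = (Σwᵢpᵢ)/(Σwᵢ).
Σwᵢ = 2200.
Σwᵢxᵢ = 250·1 + 250·9 + 200·1 + 600·1 + 900·4 = 6900.
Σwᵢyᵢ = 250·8 + 250·0 + 200·1 + 600·4 + 900·5 = 9100.
x* = 6900/2200 = 3.14, y* = 9100/2200 = 4.14.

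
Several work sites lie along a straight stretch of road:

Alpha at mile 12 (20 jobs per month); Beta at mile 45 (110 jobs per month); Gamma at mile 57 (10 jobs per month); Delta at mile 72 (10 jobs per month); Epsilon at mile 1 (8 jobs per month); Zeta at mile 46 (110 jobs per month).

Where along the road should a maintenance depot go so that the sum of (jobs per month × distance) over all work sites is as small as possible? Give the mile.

x = 45

For a sum of weighted absolute distances on a line, the optimum is the weighted median (not the mean). Total weight W = 268; half-weight = 134.
Sort by position and accumulate weight:
  mile 1 (Epsilon, w=8) → cum 8
  mile 12 (Alpha, w=20) → cum 28
  mile 45 (Beta, w=110) → cum 138  ≥ 134 → median here
  mile 46 (Zeta, w=110) → cum 248
  mile 57 (Gamma, w=10) → cum 258
  mile 72 (Delta, w=10) → cum 268
Optimal location: mile 45.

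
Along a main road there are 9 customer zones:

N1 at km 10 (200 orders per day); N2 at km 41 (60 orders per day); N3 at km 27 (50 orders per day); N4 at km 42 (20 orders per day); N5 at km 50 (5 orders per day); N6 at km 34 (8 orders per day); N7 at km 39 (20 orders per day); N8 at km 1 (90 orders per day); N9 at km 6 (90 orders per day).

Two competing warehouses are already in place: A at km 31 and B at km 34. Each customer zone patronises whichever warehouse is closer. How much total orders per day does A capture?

The indifferent point is the midpoint (31+34)/2 = 32.5; customer zones left of it (closer to A at 31) go to A, those right go to B.
  N8 at 1 (w=90) → A
  N9 at 6 (w=90) → A
  N1 at 10 (w=200) → A
  N3 at 27 (w=50) → A
  N6 at 34 (w=8) → B
  N7 at 39 (w=20) → B
  N2 at 41 (w=60) → B
  N4 at 42 (w=20) → B
  N5 at 50 (w=5) → B
A captures 430; B captures 113.

430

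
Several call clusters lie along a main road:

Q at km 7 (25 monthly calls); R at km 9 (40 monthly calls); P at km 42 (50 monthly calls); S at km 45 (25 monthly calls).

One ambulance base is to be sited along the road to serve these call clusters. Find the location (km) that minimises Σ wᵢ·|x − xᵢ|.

For a sum of weighted absolute distances on a line, the optimum is the weighted median (not the mean). Total weight W = 140; half-weight = 70.
Sort by position and accumulate weight:
  km 7 (Q, w=25) → cum 25
  km 9 (R, w=40) → cum 65
  km 42 (P, w=50) → cum 115  ≥ 70 → median here
  km 45 (S, w=25) → cum 140
Optimal location: km 42.

x = 42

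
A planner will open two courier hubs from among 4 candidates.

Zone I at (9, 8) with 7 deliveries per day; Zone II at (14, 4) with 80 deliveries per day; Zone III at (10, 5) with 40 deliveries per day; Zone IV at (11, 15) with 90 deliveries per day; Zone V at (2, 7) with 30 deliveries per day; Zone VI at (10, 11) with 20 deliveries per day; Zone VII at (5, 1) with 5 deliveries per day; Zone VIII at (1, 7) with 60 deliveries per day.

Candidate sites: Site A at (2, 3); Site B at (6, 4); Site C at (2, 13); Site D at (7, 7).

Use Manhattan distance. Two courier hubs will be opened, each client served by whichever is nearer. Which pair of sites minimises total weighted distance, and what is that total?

Evaluate every pair (each demand assigned to the nearer of the two):
  {Site B, Site D}: total = 2611
  {Site A, Site D}: total = 2686
  {Site B, Site C}: total = 2699
  {Site C, Site D}: total = 2701
  {Site A, Site B}: total = 2989
  {Site A, Site C}: total = 3159
Best pair: {Site B, Site D} with total 2611.

{Site B, Site D}, total 2611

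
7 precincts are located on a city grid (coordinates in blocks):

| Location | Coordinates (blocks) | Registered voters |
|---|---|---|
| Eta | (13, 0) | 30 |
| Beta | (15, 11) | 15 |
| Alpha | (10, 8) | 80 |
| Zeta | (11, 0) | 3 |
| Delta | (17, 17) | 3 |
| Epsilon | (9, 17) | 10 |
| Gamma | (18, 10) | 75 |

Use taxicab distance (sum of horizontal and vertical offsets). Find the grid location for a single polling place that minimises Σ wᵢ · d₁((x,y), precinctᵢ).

Manhattan distance separates: Σwᵢ(|x−xᵢ|+|y−yᵢ|) = Σwᵢ|x−xᵢ| + Σwᵢ|y−yᵢ|, so x and y are optimised independently as 1-D weighted medians.
Total weight W = 216; half = 108.
x-coordinate, sorted with cumulative weight:
  x=9 (Epsilon, w=10) cum 10
  x=10 (Alpha, w=80) cum 90
  x=11 (Zeta, w=3) cum 93
  x=13 (Eta, w=30) cum 123  ← median
  x=15 (Beta, w=15) cum 138
  x=17 (Delta, w=3) cum 141
  x=18 (Gamma, w=75) cum 216
⇒ x* = 13
y-coordinate, sorted with cumulative weight:
  y=0 (Eta, w=30) cum 30
  y=0 (Zeta, w=3) cum 33
  y=8 (Alpha, w=80) cum 113  ← median
  y=10 (Gamma, w=75) cum 188
  y=11 (Beta, w=15) cum 203
  y=17 (Delta, w=3) cum 206
  y=17 (Epsilon, w=10) cum 216
⇒ y* = 8

(13, 8)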